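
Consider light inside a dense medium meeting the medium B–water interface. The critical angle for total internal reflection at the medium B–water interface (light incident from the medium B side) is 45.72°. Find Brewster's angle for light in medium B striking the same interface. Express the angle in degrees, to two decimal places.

n₂/n₁ = sin θ_c = sin 45.72° = 0.7159.
tan θ_B equals the same ratio, so θ_B = arctan(0.7159) = 35.60°.

θ_B ≈ 35.60°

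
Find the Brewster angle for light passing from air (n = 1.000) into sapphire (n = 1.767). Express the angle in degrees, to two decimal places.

θ_B ≈ 60.49°

Here n₂/n₁ = 1.767/1.000 = 1.7670, and Brewster's law gives tan θ_B = n₂/n₁.
θ_B = arctan(1.7670) = 60.49°.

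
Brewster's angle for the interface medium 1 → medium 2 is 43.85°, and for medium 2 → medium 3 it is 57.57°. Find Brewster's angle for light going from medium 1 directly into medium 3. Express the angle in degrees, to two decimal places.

θ_B ≈ 56.52°

tan θ_B(1→2) = n₂/n₁ = tan 43.85° = 0.9606.
tan θ_B(2→3) = n₃/n₂ = tan 57.57° = 1.5739.
n₃/n₁ = 1.5120. Then tan θ_B(1→3) = n₃/n₁, so θ_B(1→3) = arctan(1.5120) = 56.52°.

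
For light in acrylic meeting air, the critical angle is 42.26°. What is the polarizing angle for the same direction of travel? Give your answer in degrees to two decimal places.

n₂/n₁ = sin θ_c = sin 42.26° = 0.6725.
tan θ_B equals the same ratio, so θ_B = arctan(0.6725) = 33.92°.

θ_B ≈ 33.92°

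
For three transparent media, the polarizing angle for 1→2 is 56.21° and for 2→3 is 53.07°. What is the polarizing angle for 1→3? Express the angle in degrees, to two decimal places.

Each Brewster angle gives a ratio: n₂/n₁ = tan 56.21° = 1.4943, n₃/n₂ = tan 53.07° = 1.3304.
n₃/n₁ = 1.9881. Then tan θ_B(1→3) = n₃/n₁, so θ_B(1→3) = arctan(1.9881) = 63.30°.

θ_B ≈ 63.30°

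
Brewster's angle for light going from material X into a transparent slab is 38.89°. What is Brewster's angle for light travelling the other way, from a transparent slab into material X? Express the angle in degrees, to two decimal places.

θ_B' ≈ 51.11°

tan θ_B' = n₁/n₂ = 1/tan θ_B, so θ_B' = 90° − θ_B.
θ_B' = 90° − 38.89° = 51.11°.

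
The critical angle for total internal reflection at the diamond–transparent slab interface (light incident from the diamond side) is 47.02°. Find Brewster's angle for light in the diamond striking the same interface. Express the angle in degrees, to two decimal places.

n₂/n₁ = sin θ_c = sin 47.02° = 0.7316.
tan θ_B equals the same ratio, so θ_B = arctan(0.7316) = 36.19°.

θ_B ≈ 36.19°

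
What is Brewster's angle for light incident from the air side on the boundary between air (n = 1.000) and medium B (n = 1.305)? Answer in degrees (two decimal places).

θ_B ≈ 52.54°

Brewster's condition: tan θ_B = n₂/n₁ = 1.305/1.000 = 1.3050. Taking the arctangent, θ_B = 52.54°.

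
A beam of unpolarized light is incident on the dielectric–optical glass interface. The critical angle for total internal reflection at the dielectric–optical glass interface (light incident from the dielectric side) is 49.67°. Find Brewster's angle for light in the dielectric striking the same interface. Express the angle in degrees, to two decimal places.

θ_B ≈ 37.32°

sin θ_c = n₂/n₁, so n₂/n₁ = sin 49.67° = 0.7623.
Brewster: tan θ_B = n₂/n₁ = 0.7623.
θ_B = arctan(0.7623) = 37.32°.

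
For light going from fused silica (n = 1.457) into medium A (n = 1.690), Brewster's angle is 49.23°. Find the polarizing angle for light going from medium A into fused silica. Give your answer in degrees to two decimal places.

tan θ_B' = n₁/n₂ = 1/tan θ_B, so θ_B' = 90° − θ_B.
θ_B' = 90° − 49.23° = 40.77°.

θ_B' ≈ 40.77°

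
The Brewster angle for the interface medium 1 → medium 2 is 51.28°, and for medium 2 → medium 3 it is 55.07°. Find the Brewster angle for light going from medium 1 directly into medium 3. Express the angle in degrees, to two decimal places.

n₂/n₁ = tan 51.28° = 1.2473 and n₃/n₂ = tan 55.07° = 1.4319.
So n₃/n₁ = (n₂/n₁)(n₃/n₂) = 1.2473 × 1.4319 = 1.7860.
θ_B(1→3) = arctan(1.7860) = 60.75°.

θ_B ≈ 60.75°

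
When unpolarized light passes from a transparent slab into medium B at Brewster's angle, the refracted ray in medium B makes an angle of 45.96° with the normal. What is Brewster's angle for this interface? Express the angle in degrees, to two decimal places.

At Brewster's angle the reflected and refracted rays are perpendicular, so θ_B + θ_t = 90°.
θ_B = 90° − 45.96° = 44.04°.

θ_B ≈ 44.04°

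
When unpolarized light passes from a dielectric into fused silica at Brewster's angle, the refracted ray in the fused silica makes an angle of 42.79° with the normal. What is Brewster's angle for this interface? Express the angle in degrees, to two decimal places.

θ_B ≈ 47.21°

Brewster's condition makes the reflected and refracted beams perpendicular: θ_B + θ_t = 90°.
So θ_B = 90° − θ_t = 90° − 42.79° = 47.21°.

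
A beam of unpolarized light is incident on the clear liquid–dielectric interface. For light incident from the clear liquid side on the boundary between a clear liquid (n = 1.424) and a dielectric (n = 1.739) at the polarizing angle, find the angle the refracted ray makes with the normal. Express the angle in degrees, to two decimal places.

First find Brewster's angle: tan θ_B = 1.739/1.424 = 1.2212, giving θ_B = 50.69°.
The refracted ray is perpendicular to the reflected ray, so θ_t = 90° − θ_B = 39.31°.

θ_t ≈ 39.31°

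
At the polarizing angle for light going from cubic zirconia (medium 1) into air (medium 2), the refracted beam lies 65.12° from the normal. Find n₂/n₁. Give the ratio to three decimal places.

n₂/n₁ ≈ 0.464

At Brewster incidence θ_B = 90° − θ_t = 90° − 65.12° = 24.88°.
tan θ_B = n₂/n₁, so n₂/n₁ = tan 24.88° = 0.464.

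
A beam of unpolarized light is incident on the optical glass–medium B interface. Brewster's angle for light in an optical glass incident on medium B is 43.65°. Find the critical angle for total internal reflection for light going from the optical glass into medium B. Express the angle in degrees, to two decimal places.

θ_c ≈ 72.54°

tan θ_B = n₂/n₁ = tan 43.65° = 0.9540.
Total internal reflection: sin θ_c = n₂/n₁ = 0.9540.
θ_c = arcsin(0.9540) = 72.54°.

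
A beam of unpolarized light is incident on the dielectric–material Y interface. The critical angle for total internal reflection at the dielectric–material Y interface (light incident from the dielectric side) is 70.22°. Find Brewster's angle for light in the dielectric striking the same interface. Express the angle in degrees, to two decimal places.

n₂/n₁ = sin θ_c = sin 70.22° = 0.9410.
tan θ_B equals the same ratio, so θ_B = arctan(0.9410) = 43.26°.

θ_B ≈ 43.26°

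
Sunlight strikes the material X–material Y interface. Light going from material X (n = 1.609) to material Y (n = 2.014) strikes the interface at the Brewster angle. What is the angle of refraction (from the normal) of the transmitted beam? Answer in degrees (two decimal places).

First find Brewster's angle: tan θ_B = 2.014/1.609 = 1.2517, giving θ_B = 51.38°.
Since θ_B + θ_t = 90° at Brewster incidence, θ_t = 90° − 51.38° = 38.62°.

θ_t ≈ 38.62°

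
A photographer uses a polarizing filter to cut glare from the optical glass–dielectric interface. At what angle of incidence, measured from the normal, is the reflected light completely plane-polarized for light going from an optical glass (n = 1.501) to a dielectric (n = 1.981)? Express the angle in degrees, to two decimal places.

θ_B ≈ 52.85°

Brewster's condition: tan θ_B = n₂/n₁ = 1.981/1.501 = 1.3198. Taking the arctangent, θ_B = 52.85°.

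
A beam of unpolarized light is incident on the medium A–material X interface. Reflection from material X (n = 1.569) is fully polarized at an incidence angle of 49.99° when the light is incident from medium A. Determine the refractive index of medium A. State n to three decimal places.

n ≈ 1.317

Brewster's law: tan θ_B = n₂/n₁ (light incident in medium A, refracted into material X).
n₁ = n₂ / tan θ_B = 1.569 / tan 49.99° = 1.317.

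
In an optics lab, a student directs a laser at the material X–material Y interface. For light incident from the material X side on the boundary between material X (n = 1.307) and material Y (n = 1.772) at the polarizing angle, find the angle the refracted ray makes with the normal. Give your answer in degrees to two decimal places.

θ_t ≈ 36.41°

θ_B = arctan(n₂/n₁) = arctan(1.772/1.307) = 53.59°.
At Brewster's angle the reflected and refracted rays are perpendicular, so θ_t = 90° − θ_B = 90° − 53.59° = 36.41°.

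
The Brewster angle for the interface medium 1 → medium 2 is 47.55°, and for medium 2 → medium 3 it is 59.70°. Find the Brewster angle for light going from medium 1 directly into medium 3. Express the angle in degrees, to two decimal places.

tan θ_B(1→2) = n₂/n₁ = tan 47.55° = 1.0932.
tan θ_B(2→3) = n₃/n₂ = tan 59.70° = 1.7113.
Multiplying, n₃/n₁ = 1.0932 × 1.7113 = 1.8708, and θ_B(1→3) = arctan 1.8708 = 61.87°.

θ_B ≈ 61.87°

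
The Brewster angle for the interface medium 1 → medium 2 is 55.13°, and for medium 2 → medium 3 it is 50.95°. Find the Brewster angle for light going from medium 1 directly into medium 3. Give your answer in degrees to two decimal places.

θ_B ≈ 60.52°

n₂/n₁ = tan 55.13° = 1.4351 and n₃/n₂ = tan 50.95° = 1.2327.
n₃/n₁ = 1.7690. Then tan θ_B(1→3) = n₃/n₁, so θ_B(1→3) = arctan(1.7690) = 60.52°.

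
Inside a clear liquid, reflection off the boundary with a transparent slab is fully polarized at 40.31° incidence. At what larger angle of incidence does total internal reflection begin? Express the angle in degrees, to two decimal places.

From Brewster, n₂/n₁ = tan θ_B = tan 40.31° = 0.8484.
Then sin θ_c = n₂/n₁ = 0.8484, so θ_c = arcsin 0.8484 = 58.03°.

θ_c ≈ 58.03°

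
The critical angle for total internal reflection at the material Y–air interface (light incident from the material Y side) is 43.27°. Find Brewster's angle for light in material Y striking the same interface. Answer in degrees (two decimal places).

At the critical angle sin θ_c = n₂/n₁, giving n₂/n₁ = sin 43.27° = 0.6854.
Then tan θ_B = n₂/n₁ = 0.6854, so θ_B = arctan 0.6854 = 34.43°.

θ_B ≈ 34.43°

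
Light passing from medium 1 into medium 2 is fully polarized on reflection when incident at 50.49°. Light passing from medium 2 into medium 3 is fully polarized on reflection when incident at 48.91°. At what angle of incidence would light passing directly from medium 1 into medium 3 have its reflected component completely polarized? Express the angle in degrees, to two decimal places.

Each Brewster angle gives a ratio: n₂/n₁ = tan 50.49° = 1.2127, n₃/n₂ = tan 48.91° = 1.1467.
So n₃/n₁ = (n₂/n₁)(n₃/n₂) = 1.2127 × 1.1467 = 1.3906.
θ_B(1→3) = arctan(1.3906) = 54.28°.

θ_B ≈ 54.28°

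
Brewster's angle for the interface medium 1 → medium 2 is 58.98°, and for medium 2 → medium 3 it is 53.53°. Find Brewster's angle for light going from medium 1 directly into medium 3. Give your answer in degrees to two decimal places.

tan θ_B(1→2) = n₂/n₁ = tan 58.98° = 1.6630.
tan θ_B(2→3) = n₃/n₂ = tan 53.53° = 1.3529.
n₃/n₁ = 2.2498. Then tan θ_B(1→3) = n₃/n₁, so θ_B(1→3) = arctan(2.2498) = 66.04°.

θ_B ≈ 66.04°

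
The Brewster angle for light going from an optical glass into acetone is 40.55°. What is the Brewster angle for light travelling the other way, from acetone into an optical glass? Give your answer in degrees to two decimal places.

θ_B' ≈ 49.45°

The two Brewster angles are complementary: θ_B' = 90° − θ_B = 90° − 40.55° = 49.45°.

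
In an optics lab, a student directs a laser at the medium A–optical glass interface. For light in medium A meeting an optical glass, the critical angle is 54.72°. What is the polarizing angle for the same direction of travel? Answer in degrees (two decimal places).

sin θ_c = n₂/n₁, so n₂/n₁ = sin 54.72° = 0.8163.
Brewster: tan θ_B = n₂/n₁ = 0.8163.
θ_B = arctan(0.8163) = 39.23°.

θ_B ≈ 39.23°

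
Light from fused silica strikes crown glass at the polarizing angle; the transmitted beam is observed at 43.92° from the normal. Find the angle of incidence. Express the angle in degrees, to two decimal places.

At Brewster's angle the reflected and refracted rays are perpendicular, so θ_B + θ_t = 90°.
θ_B = 90° − 43.92° = 46.08°.

θ_B ≈ 46.08°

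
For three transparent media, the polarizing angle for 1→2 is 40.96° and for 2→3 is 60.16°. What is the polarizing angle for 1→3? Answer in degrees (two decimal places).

θ_B ≈ 56.54°

Each Brewster angle gives a ratio: n₂/n₁ = tan 40.96° = 0.8681, n₃/n₂ = tan 60.16° = 1.7433.
Multiplying, n₃/n₁ = 0.8681 × 1.7433 = 1.5133, and θ_B(1→3) = arctan 1.5133 = 56.54°.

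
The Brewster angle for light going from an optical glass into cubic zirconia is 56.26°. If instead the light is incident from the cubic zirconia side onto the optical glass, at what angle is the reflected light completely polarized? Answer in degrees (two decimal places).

Reversing the direction swaps n₁ and n₂, so tan θ_B' = 1/tan θ_B and θ_B' = 90° − θ_B.
Hence θ_B' = 90° − 56.26° = 33.74°.

θ_B' ≈ 33.74°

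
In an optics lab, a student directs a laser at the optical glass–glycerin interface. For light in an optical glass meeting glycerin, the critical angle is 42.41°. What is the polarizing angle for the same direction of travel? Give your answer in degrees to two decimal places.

At the critical angle sin θ_c = n₂/n₁, giving n₂/n₁ = sin 42.41° = 0.6744.
Then tan θ_B = n₂/n₁ = 0.6744, so θ_B = arctan 0.6744 = 34.00°.

θ_B ≈ 34.00°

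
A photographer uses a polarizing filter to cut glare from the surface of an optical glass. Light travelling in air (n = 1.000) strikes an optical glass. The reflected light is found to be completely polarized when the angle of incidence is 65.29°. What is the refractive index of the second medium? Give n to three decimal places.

n ≈ 2.173

Full polarization of the reflected beam means tan θ_B = n₂/n₁, where n₁ is the incident medium (air).
n₂ = n₁ tan θ_B = 1.000 × tan 65.29° = 2.173.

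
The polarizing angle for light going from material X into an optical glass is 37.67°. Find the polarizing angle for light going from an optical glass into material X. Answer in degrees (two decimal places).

θ_B' ≈ 52.33°

Reversing the direction swaps n₁ and n₂, so tan θ_B' = 1/tan θ_B and θ_B' = 90° − θ_B.
Hence θ_B' = 90° − 37.67° = 52.33°.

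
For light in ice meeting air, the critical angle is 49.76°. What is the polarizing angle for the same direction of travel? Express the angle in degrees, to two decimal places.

θ_B ≈ 37.36°

At the critical angle sin θ_c = n₂/n₁, giving n₂/n₁ = sin 49.76° = 0.7633.
Then tan θ_B = n₂/n₁ = 0.7633, so θ_B = arctan 0.7633 = 37.36°.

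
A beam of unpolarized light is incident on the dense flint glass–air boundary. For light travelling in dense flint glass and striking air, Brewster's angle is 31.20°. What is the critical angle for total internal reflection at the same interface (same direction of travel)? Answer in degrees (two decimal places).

θ_c ≈ 37.27°

tan θ_B = n₂/n₁ = tan 31.20° = 0.6056.
Total internal reflection: sin θ_c = n₂/n₁ = 0.6056.
θ_c = arcsin(0.6056) = 37.27°.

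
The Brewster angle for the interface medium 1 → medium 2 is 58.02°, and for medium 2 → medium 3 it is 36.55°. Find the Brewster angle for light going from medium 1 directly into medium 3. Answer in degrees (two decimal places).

n₂/n₁ = tan 58.02° = 1.6016 and n₃/n₂ = tan 36.55° = 0.7413.
n₃/n₁ = 1.1873. Then tan θ_B(1→3) = n₃/n₁, so θ_B(1→3) = arctan(1.1873) = 49.89°.

θ_B ≈ 49.89°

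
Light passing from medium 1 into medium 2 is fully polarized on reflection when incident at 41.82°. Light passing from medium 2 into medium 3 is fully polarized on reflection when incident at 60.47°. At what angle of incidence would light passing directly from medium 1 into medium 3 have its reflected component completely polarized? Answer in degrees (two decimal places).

tan θ_B(1→2) = n₂/n₁ = tan 41.82° = 0.8947.
tan θ_B(2→3) = n₃/n₂ = tan 60.47° = 1.7653.
Multiplying, n₃/n₁ = 0.8947 × 1.7653 = 1.5795, and θ_B(1→3) = arctan 1.5795 = 57.66°.

θ_B ≈ 57.66°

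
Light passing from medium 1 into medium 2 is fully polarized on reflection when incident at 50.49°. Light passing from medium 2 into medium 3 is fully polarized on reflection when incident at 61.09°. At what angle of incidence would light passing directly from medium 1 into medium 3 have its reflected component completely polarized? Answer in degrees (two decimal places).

Each Brewster angle gives a ratio: n₂/n₁ = tan 50.49° = 1.2127, n₃/n₂ = tan 61.09° = 1.8107.
n₃/n₁ = 2.1958. Then tan θ_B(1→3) = n₃/n₁, so θ_B(1→3) = arctan(2.1958) = 65.52°.

θ_B ≈ 65.52°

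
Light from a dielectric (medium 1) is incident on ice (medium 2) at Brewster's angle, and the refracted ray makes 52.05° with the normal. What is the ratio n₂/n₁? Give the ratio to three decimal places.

n₂/n₁ ≈ 0.780

At Brewster incidence θ_B = 90° − θ_t = 90° − 52.05° = 37.95°.
tan θ_B = n₂/n₁, so n₂/n₁ = tan 37.95° = 0.780.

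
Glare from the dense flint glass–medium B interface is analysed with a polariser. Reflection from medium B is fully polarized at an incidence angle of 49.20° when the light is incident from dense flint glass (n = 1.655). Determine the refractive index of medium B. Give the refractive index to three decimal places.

Full polarization of the reflected beam means tan θ_B = n₂/n₁, where n₁ is the incident medium (dense flint glass).
n₂ = n₁ tan θ_B = 1.655 × tan 49.20° = 1.917.

n ≈ 1.917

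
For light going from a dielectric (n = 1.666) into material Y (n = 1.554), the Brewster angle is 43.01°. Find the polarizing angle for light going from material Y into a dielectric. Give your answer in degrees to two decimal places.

θ_B' ≈ 46.99°

tan θ_B' = n₁/n₂ = 1/tan θ_B, so θ_B' = 90° − θ_B.
θ_B' = 90° − 43.01° = 46.99°.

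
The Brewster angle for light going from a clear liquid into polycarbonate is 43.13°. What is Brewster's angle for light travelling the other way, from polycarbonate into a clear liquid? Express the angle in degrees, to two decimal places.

Reversing the direction swaps n₁ and n₂, so tan θ_B' = 1/tan θ_B and θ_B' = 90° − θ_B.
Hence θ_B' = 90° − 43.13° = 46.87°.

θ_B' ≈ 46.87°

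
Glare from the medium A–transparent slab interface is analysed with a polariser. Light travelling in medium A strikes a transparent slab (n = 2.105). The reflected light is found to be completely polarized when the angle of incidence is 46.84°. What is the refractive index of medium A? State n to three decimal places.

n ≈ 1.974

Brewster's law: tan θ_B = n₂/n₁ (light incident in medium A, refracted into a transparent slab).
n₁ = n₂ / tan θ_B = 2.105 / tan 46.84° = 1.974.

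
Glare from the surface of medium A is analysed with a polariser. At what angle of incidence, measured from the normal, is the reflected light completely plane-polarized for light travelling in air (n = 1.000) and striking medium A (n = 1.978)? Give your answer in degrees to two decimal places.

θ_B ≈ 63.18°

Here n₂/n₁ = 1.978/1.000 = 1.9780, and Brewster's law gives tan θ_B = n₂/n₁.
So θ_B = arctan 1.9780 = 63.18°.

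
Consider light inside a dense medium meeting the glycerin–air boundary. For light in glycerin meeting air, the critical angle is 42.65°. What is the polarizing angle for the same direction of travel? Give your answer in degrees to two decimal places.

θ_B ≈ 34.12°

n₂/n₁ = sin θ_c = sin 42.65° = 0.6775.
tan θ_B equals the same ratio, so θ_B = arctan(0.6775) = 34.12°.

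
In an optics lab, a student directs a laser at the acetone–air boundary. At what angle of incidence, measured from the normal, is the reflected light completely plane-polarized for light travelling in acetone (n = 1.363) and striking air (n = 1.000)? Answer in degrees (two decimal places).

The reflected p-component vanishes when tan θ_B = n₂/n₁.
Brewster's condition: tan θ_B = n₂/n₁ = 1.000/1.363 = 0.7337.
θ_B = arctan(0.7337) = 36.27°.

θ_B ≈ 36.27°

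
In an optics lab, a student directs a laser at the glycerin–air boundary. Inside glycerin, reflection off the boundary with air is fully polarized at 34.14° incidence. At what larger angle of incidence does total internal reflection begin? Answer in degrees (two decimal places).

θ_c ≈ 42.69°

tan θ_B = n₂/n₁ = tan 34.14° = 0.6781.
Total internal reflection: sin θ_c = n₂/n₁ = 0.6781.
θ_c = arcsin(0.6781) = 42.69°.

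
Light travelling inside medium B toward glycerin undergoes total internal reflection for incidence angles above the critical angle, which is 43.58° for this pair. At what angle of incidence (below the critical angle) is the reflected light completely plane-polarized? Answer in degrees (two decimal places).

n₂/n₁ = sin θ_c = sin 43.58° = 0.6894.
tan θ_B equals the same ratio, so θ_B = arctan(0.6894) = 34.58°.

θ_B ≈ 34.58°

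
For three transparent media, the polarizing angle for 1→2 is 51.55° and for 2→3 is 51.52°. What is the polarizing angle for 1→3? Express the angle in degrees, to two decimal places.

n₂/n₁ = tan 51.55° = 1.2594 and n₃/n₂ = tan 51.52° = 1.2581.
So n₃/n₁ = (n₂/n₁)(n₃/n₂) = 1.2594 × 1.2581 = 1.5845.
θ_B(1→3) = arctan(1.5845) = 57.74°.

θ_B ≈ 57.74°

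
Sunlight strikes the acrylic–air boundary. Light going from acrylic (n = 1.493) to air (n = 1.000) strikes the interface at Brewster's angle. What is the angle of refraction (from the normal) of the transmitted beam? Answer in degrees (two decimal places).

θ_t ≈ 56.19°

tan θ_B = n₂/n₁ = 1.000/1.493 = 0.6698, so θ_B = 33.81°.
Since θ_B + θ_t = 90° at Brewster incidence, θ_t = 90° − 33.81° = 56.19°.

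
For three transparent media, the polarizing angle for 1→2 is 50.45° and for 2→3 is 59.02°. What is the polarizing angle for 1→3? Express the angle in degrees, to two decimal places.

θ_B ≈ 63.63°

Each Brewster angle gives a ratio: n₂/n₁ = tan 50.45° = 1.2109, n₃/n₂ = tan 59.02° = 1.6656.
Multiplying, n₃/n₁ = 1.2109 × 1.6656 = 2.0169, and θ_B(1→3) = arctan 2.0169 = 63.63°.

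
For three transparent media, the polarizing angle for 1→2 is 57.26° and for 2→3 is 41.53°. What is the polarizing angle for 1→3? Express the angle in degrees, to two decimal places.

θ_B ≈ 54.02°

n₂/n₁ = tan 57.26° = 1.5553 and n₃/n₂ = tan 41.53° = 0.8857.
Multiplying, n₃/n₁ = 1.5553 × 0.8857 = 1.3774, and θ_B(1→3) = arctan 1.3774 = 54.02°.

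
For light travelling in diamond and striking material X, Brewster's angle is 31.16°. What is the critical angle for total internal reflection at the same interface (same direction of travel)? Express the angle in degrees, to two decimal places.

tan θ_B = n₂/n₁ = tan 31.16° = 0.6047.
Total internal reflection: sin θ_c = n₂/n₁ = 0.6047.
θ_c = arcsin(0.6047) = 37.20°.

θ_c ≈ 37.20°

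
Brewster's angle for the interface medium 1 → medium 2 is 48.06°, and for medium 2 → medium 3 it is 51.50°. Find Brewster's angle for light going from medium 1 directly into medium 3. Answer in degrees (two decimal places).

θ_B ≈ 54.45°

Each Brewster angle gives a ratio: n₂/n₁ = tan 48.06° = 1.1130, n₃/n₂ = tan 51.50° = 1.2572.
So n₃/n₁ = (n₂/n₁)(n₃/n₂) = 1.1130 × 1.2572 = 1.3992.
θ_B(1→3) = arctan(1.3992) = 54.45°.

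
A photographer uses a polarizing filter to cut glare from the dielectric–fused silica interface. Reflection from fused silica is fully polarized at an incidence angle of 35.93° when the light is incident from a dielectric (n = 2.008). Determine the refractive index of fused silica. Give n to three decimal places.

n ≈ 1.455

Full polarization of the reflected beam means tan θ_B = n₂/n₁, where n₁ is the incident medium (a dielectric).
n₂ = n₁ tan θ_B = 2.008 × tan 35.93° = 1.455.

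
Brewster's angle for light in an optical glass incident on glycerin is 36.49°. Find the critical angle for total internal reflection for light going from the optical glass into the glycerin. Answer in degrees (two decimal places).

θ_c ≈ 47.71°

From Brewster, n₂/n₁ = tan θ_B = tan 36.49° = 0.7397.
Then sin θ_c = n₂/n₁ = 0.7397, so θ_c = arcsin 0.7397 = 47.71°.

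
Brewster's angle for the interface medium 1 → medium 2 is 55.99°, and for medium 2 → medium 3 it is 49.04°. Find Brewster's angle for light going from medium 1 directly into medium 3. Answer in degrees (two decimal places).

n₂/n₁ = tan 55.99° = 1.4820 and n₃/n₂ = tan 49.04° = 1.1520.
n₃/n₁ = 1.7073. Then tan θ_B(1→3) = n₃/n₁, so θ_B(1→3) = arctan(1.7073) = 59.64°.

θ_B ≈ 59.64°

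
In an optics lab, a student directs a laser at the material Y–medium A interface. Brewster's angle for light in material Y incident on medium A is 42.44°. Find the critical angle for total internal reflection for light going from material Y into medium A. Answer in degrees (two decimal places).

θ_c ≈ 66.12°

From Brewster, n₂/n₁ = tan θ_B = tan 42.44° = 0.9144.
Then sin θ_c = n₂/n₁ = 0.9144, so θ_c = arcsin 0.9144 = 66.12°.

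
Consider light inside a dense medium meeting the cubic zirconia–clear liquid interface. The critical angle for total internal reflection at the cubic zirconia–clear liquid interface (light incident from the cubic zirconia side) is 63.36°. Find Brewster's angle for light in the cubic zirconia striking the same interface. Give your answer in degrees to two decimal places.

At the critical angle sin θ_c = n₂/n₁, giving n₂/n₁ = sin 63.36° = 0.8938.
Then tan θ_B = n₂/n₁ = 0.8938, so θ_B = arctan 0.8938 = 41.79°.

θ_B ≈ 41.79°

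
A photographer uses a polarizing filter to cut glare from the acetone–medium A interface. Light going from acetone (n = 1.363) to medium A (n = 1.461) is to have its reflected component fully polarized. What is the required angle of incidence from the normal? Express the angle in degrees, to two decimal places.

θ_B ≈ 46.99°

Here n₂/n₁ = 1.461/1.363 = 1.0719, and Brewster's law gives tan θ_B = n₂/n₁. Taking the arctangent, θ_B = 46.99°.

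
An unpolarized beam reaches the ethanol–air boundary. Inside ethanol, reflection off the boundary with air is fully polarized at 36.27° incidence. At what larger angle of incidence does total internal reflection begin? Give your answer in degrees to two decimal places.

n₂/n₁ = tan 36.27° = 0.7338; the critical angle satisfies sin θ_c = n₂/n₁.
θ_c = arcsin(0.7338) = 47.20°.

θ_c ≈ 47.20°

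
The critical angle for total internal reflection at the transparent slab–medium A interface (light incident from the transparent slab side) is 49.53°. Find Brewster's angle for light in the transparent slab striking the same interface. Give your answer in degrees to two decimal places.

θ_B ≈ 37.26°

At the critical angle sin θ_c = n₂/n₁, giving n₂/n₁ = sin 49.53° = 0.7607.
Then tan θ_B = n₂/n₁ = 0.7607, so θ_B = arctan 0.7607 = 37.26°.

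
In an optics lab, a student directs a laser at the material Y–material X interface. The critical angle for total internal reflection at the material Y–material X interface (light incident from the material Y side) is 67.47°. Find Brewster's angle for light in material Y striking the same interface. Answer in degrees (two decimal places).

θ_B ≈ 42.73°

At the critical angle sin θ_c = n₂/n₁, giving n₂/n₁ = sin 67.47° = 0.9237.
Then tan θ_B = n₂/n₁ = 0.9237, so θ_B = arctan 0.9237 = 42.73°.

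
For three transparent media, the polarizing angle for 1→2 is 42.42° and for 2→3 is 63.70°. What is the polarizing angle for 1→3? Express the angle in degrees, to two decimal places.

θ_B ≈ 61.59°

tan θ_B(1→2) = n₂/n₁ = tan 42.42° = 0.9138.
tan θ_B(2→3) = n₃/n₂ = tan 63.70° = 2.0233.
Multiplying, n₃/n₁ = 0.9138 × 2.0233 = 1.8489, and θ_B(1→3) = arctan 1.8489 = 61.59°.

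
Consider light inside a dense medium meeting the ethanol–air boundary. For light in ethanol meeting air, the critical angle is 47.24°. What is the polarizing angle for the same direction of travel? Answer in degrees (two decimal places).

At the critical angle sin θ_c = n₂/n₁, giving n₂/n₁ = sin 47.24° = 0.7342.
Then tan θ_B = n₂/n₁ = 0.7342, so θ_B = arctan 0.7342 = 36.29°.

θ_B ≈ 36.29°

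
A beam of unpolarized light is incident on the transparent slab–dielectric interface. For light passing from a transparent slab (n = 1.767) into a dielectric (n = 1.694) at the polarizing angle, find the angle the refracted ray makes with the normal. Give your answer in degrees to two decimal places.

θ_B = arctan(n₂/n₁) = arctan(1.694/1.767) = 43.79°.
Since θ_B + θ_t = 90° at Brewster incidence, θ_t = 90° − 43.79° = 46.21°.

θ_t ≈ 46.21°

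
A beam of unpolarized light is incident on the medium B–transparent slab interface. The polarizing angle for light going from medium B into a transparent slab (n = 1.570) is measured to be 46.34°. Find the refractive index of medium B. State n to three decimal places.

Full polarization of the reflected beam means tan θ_B = n₂/n₁, where n₁ is the incident medium (medium B).
n₁ = n₂ / tan θ_B = 1.570 / tan 46.34° = 1.498.

n ≈ 1.498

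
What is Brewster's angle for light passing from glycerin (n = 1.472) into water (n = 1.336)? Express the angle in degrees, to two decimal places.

The reflected p-component vanishes when tan θ_B = n₂/n₁.
Here n₂/n₁ = 1.336/1.472 = 0.9076, and Brewster's law gives tan θ_B = n₂/n₁.
So θ_B = arctan 0.9076 = 42.23°.

θ_B ≈ 42.23°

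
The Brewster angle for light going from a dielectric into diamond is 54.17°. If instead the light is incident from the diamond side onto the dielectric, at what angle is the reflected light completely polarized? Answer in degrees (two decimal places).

tan θ_B' = n₁/n₂ = 1/tan θ_B, so θ_B' = 90° − θ_B.
θ_B' = 90° − 54.17° = 35.83°.

θ_B' ≈ 35.83°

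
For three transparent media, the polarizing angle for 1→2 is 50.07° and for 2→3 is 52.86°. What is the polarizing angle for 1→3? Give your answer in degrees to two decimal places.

θ_B ≈ 57.63°

tan θ_B(1→2) = n₂/n₁ = tan 50.07° = 1.1947.
tan θ_B(2→3) = n₃/n₂ = tan 52.86° = 1.3203.
Multiplying, n₃/n₁ = 1.1947 × 1.3203 = 1.5774, and θ_B(1→3) = arctan 1.5774 = 57.63°.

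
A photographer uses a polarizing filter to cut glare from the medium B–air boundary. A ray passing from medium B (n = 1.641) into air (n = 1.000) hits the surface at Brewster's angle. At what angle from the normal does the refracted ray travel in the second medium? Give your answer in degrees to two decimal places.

tan θ_B = n₂/n₁ = 1.000/1.641 = 0.6094, so θ_B = 31.36°.
The refracted ray is perpendicular to the reflected ray, so θ_t = 90° − θ_B = 58.64°.

θ_t ≈ 58.64°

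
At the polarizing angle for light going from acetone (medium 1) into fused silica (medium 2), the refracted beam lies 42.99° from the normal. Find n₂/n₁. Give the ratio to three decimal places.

n₂/n₁ ≈ 1.073

θ_B + θ_t = 90°, so θ_B = 90° − 42.99° = 47.01°.
tan θ_B = n₂/n₁, so n₂/n₁ = tan 47.01° = 1.073.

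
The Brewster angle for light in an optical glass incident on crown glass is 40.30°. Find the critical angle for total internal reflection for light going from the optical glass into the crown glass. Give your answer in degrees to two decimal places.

n₂/n₁ = tan 40.30° = 0.8481; the critical angle satisfies sin θ_c = n₂/n₁.
θ_c = arcsin(0.8481) = 58.00°.

θ_c ≈ 58.00°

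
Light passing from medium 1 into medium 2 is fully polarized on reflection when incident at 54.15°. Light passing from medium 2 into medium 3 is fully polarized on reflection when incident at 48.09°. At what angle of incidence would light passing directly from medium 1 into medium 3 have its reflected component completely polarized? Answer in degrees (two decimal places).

Each Brewster angle gives a ratio: n₂/n₁ = tan 54.15° = 1.3840, n₃/n₂ = tan 48.09° = 1.1141.
n₃/n₁ = 1.5419. Then tan θ_B(1→3) = n₃/n₁, so θ_B(1→3) = arctan(1.5419) = 57.04°.

θ_B ≈ 57.04°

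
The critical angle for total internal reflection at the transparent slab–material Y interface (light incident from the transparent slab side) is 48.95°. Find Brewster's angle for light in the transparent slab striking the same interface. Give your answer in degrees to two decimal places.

sin θ_c = n₂/n₁, so n₂/n₁ = sin 48.95° = 0.7541.
Brewster: tan θ_B = n₂/n₁ = 0.7541.
θ_B = arctan(0.7541) = 37.02°.

θ_B ≈ 37.02°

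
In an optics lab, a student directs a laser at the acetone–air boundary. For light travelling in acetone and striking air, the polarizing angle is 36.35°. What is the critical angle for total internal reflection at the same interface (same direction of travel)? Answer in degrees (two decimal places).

From Brewster, n₂/n₁ = tan θ_B = tan 36.35° = 0.7359.
Then sin θ_c = n₂/n₁ = 0.7359, so θ_c = arcsin 0.7359 = 47.38°.

θ_c ≈ 47.38°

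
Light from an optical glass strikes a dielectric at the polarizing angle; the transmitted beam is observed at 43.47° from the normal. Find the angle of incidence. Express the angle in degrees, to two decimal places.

At Brewster's angle the reflected and refracted rays are perpendicular, so θ_B + θ_t = 90°.
So θ_B = 90° − θ_t = 90° − 43.47° = 46.53°.

θ_B ≈ 46.53°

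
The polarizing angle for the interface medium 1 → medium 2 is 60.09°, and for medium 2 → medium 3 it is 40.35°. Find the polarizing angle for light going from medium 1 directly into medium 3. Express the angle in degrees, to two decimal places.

tan θ_B(1→2) = n₂/n₁ = tan 60.09° = 1.7384.
tan θ_B(2→3) = n₃/n₂ = tan 40.35° = 0.8496.
n₃/n₁ = 1.4768. Then tan θ_B(1→3) = n₃/n₁, so θ_B(1→3) = arctan(1.4768) = 55.90°.

θ_B ≈ 55.90°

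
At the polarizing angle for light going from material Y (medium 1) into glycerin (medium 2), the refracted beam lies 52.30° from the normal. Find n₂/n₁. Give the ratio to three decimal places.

At Brewster incidence θ_B = 90° − θ_t = 90° − 52.30° = 37.70°.
Then n₂/n₁ = tan θ_B = tan 37.70° = 0.773.

n₂/n₁ ≈ 0.773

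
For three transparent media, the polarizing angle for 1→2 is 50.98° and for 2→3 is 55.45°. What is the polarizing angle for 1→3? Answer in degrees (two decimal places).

n₂/n₁ = tan 50.98° = 1.2340 and n₃/n₂ = tan 55.45° = 1.4523.
Multiplying, n₃/n₁ = 1.2340 × 1.4523 = 1.7922, and θ_B(1→3) = arctan 1.7922 = 60.84°.

θ_B ≈ 60.84°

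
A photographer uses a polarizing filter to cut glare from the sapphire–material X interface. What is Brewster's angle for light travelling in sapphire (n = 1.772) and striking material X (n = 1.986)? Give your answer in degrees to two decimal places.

θ_B ≈ 48.26°

Here n₂/n₁ = 1.986/1.772 = 1.1208, and Brewster's law gives tan θ_B = n₂/n₁. Taking the arctangent, θ_B = 48.26°.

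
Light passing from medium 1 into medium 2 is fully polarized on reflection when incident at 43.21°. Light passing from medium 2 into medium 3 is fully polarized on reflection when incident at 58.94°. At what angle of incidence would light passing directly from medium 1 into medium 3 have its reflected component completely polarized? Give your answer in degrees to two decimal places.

n₂/n₁ = tan 43.21° = 0.9394 and n₃/n₂ = tan 58.94° = 1.6603.
So n₃/n₁ = (n₂/n₁)(n₃/n₂) = 0.9394 × 1.6603 = 1.5597.
θ_B(1→3) = arctan(1.5597) = 57.33°.

θ_B ≈ 57.33°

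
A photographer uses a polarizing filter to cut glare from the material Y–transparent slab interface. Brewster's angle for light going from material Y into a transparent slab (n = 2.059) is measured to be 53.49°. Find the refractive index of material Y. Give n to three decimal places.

Brewster's law: tan θ_B = n₂/n₁ (light incident in material Y, refracted into a transparent slab).
n₁ = n₂ / tan θ_B = 2.059 / tan 53.49° = 1.524.

n ≈ 1.524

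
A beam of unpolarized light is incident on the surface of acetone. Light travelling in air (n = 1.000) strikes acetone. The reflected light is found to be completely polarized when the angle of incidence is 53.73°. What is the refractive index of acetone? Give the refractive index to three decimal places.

At Brewster's angle, tan θ_B = n₂/n₁ with n₁ on the incident side (air) and n₂ on the transmitted side (acetone).
n₂ = n₁ tan θ_B = 1.000 × tan 53.73° = 1.363.

n ≈ 1.363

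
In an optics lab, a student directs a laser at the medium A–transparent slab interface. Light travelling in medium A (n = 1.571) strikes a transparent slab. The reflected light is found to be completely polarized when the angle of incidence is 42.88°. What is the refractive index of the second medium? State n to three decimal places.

At Brewster's angle, tan θ_B = n₂/n₁ with n₁ on the incident side (medium A) and n₂ on the transmitted side (a transparent slab).
n₂ = n₁ tan θ_B = 1.571 × tan 42.88° = 1.459.

n ≈ 1.459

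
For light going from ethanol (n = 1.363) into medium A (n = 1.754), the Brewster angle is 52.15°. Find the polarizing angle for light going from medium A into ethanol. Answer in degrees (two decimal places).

θ_B' ≈ 37.85°

The two Brewster angles are complementary: θ_B' = 90° − θ_B = 90° − 52.15° = 37.85°.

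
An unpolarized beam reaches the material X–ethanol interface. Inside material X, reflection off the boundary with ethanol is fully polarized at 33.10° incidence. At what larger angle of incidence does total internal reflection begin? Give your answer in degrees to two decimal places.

n₂/n₁ = tan 33.10° = 0.6519; the critical angle satisfies sin θ_c = n₂/n₁.
θ_c = arcsin(0.6519) = 40.68°.

θ_c ≈ 40.68°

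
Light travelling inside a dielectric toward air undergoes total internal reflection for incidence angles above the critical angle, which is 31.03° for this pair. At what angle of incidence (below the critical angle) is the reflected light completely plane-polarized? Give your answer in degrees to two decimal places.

At the critical angle sin θ_c = n₂/n₁, giving n₂/n₁ = sin 31.03° = 0.5155.
Then tan θ_B = n₂/n₁ = 0.5155, so θ_B = arctan 0.5155 = 27.27°.

θ_B ≈ 27.27°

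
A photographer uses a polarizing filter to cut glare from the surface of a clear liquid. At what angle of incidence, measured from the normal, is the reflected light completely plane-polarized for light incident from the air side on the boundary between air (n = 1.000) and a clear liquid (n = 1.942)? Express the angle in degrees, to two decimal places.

θ_B ≈ 62.75°

The reflected p-component vanishes when tan θ_B = n₂/n₁.
Here n₂/n₁ = 1.942/1.000 = 1.9420, and Brewster's law gives tan θ_B = n₂/n₁. Taking the arctangent, θ_B = 62.75°.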